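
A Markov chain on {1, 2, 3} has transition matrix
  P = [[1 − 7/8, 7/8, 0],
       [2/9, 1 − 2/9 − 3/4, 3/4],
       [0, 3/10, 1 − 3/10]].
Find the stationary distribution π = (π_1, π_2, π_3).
π = (32/473, 126/473, 315/473)

This is a birth-death chain on three states, which satisfies detailed balance: π_1 · P_{12} = π_2 · P_{21} and π_2 · P_{23} = π_3 · P_{32}.
From π_1 · 7/8 = π_2 · 2/9: π_2/π_1 = (7/8)/(2/9) = 63/16.
From π_2 · 3/4 = π_3 · 3/10: π_3/π_2 = (3/4)/(3/10) = 5/2.
Take π_1 proportional to 1; then unnormalized π = (1, 63/16, 315/32). Normalize by dividing by the sum 473/32:
  π = (32/473, 126/473, 315/473).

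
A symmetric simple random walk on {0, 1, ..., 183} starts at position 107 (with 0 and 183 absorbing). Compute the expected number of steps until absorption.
E[τ | X_0 = 107] = 8132

Let v_k = E[τ | X_0 = k]. Boundary: v_0 = v_183 = 0. Recurrence: v_k = 1 + (v_{k-1} + v_{k+1})/2 for 1 ≤ k ≤ 182. The particular solution to v_k − (v_{k-1} + v_{k+1})/2 = 1 is v_k = −k^2. Adding homogeneous solution A + B k and matching boundaries gives v_k = k (183 − k). Substituting k = 107: v_107 = 107 · 76 = 8132.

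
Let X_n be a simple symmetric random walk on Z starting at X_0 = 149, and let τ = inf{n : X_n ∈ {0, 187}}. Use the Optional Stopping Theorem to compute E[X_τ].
E[X_τ] = 149

X_n is a martingale and τ is a bounded-mean stopping time (indeed τ is finite a.s. with bounded expectation since the walk is in a bounded region). By the OST, E[X_τ] = E[X_0] = 149. Equivalently: E[X_τ] = 187 · P(hit 187 first) + 0 · P(hit 0 first) = 187 · (149/187) = 149.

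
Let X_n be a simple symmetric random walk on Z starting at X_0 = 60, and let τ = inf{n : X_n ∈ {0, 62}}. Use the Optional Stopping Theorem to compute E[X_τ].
E[X_τ] = 60

X_n is a martingale and τ is a bounded-mean stopping time (indeed τ is finite a.s. with bounded expectation since the walk is in a bounded region). By the OST, E[X_τ] = E[X_0] = 60. Equivalently: E[X_τ] = 62 · P(hit 62 first) + 0 · P(hit 0 first) = 62 · (60/62) = 60.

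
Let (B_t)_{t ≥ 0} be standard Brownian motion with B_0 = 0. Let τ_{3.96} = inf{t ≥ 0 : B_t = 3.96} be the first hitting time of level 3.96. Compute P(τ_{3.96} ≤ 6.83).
P(τ_{3.96} ≤ 6.83) = 2(1 − Φ(3.96/√6.83)) = 2(1 − Φ(1.5153)) ≈ 0.1297

By the reflection principle for standard BM, P(τ_b ≤ t) = 2 · P(B_t ≥ b). Since B_t ~ N(0, t), P(B_t ≥ 3.96) = 1 − Φ(3.96/√t) = 1 − Φ(3.96/√6.83) = 1 − Φ(1.5153) ≈ 0.06485. Doubling: P(τ_{3.96} ≤ 6.83) ≈ 2 · 0.06485 = 0.12970 ≈ 0.1297.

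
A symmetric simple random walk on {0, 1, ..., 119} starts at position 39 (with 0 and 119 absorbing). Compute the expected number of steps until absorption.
E[τ | X_0 = 39] = 3120

Let v_k = E[τ | X_0 = k]. Boundary: v_0 = v_119 = 0. Recurrence: v_k = 1 + (v_{k-1} + v_{k+1})/2 for 1 ≤ k ≤ 118. The particular solution to v_k − (v_{k-1} + v_{k+1})/2 = 1 is v_k = −k^2. Adding homogeneous solution A + B k and matching boundaries gives v_k = k (119 − k). Substituting k = 39: v_39 = 39 · 80 = 3120.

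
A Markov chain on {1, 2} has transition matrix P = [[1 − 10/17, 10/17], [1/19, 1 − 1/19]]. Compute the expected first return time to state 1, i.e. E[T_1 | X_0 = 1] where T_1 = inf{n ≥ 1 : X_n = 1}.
E[T_1 | X_0 = 1] = 1/π_1 = 207/17

For an irreducible recurrent Markov chain with stationary distribution π, E[T_i | X_0 = i] = 1/π_i (Kac's formula). Here π_1 = (1/19)/(10/17 + 1/19) = (1/19)/(207/323) = 17/207, so E[T_1 | X_0 = 1] = 1/π_1 = (10/17 + 1/19)/(1/19) = (207/323)/(1/19) = 207/17.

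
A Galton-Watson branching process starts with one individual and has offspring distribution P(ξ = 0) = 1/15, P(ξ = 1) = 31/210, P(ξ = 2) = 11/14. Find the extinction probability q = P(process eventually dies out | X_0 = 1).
q = 14/165

The pgf is f(s) = 1/15 + 31/210·s + 11/14·s². The extinction probability q is the smallest fixed point of f in [0, 1]. Setting s = f(s):
  11/14·s² + (31/210 − 1)·s + 1/15 = 0
  11/14·s² − (1/15 + 11/14)·s + 1/15 = 0
which factors as (s − 1)·(11/14·s − 1/15) = 0, giving roots s = 1 and s = (1/15)/(11/14) = 14/165.
Mean offspring μ = 31/210 + 2·11/14 = 361/210 > 1 (supercritical), so q < 1. The extinction probability is the smaller root: q = (1/15)/(11/14) = 14/165.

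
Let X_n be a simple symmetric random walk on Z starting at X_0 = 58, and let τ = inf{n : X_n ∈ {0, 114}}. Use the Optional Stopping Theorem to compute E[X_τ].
E[X_τ] = 58

X_n is a martingale and τ is a bounded-mean stopping time (indeed τ is finite a.s. with bounded expectation since the walk is in a bounded region). By the OST, E[X_τ] = E[X_0] = 58. Equivalently: E[X_τ] = 114 · P(hit 114 first) + 0 · P(hit 0 first) = 114 · (58/114) = 58.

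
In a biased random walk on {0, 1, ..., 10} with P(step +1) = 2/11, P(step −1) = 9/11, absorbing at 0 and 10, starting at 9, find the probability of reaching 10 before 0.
P(hit 10 before 0) = (1 − (9/2)^9) / (1 − (9/2)^10) = 110691422/498111911

Let u_k denote P(reach 10 before 0 | start at k). Boundary: u_0 = 0, u_10 = 1. Recurrence: u_k = 2/11·u_{k+1} + 9/11·u_{k-1} for 1 ≤ k ≤ 9. Try u_k = A + B·r^k with r = q/p = (9/11)/(2/11) = 9/2. Substitution satisfies the recurrence; boundary conditions give:
  u_k = (1 − r^k) / (1 − r^N) = (1 − (9/2)^9) / (1 − (9/2)^10) = 110691422/498111911.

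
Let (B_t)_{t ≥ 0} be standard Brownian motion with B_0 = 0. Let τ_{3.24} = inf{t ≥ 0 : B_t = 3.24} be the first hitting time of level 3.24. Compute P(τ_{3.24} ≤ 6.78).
P(τ_{3.24} ≤ 6.78) = 2(1 − Φ(3.24/√6.78)) = 2(1 − Φ(1.2443)) ≈ 0.2134

By the reflection principle for standard BM, P(τ_b ≤ t) = 2 · P(B_t ≥ b). Since B_t ~ N(0, t), P(B_t ≥ 3.24) = 1 − Φ(3.24/√t) = 1 − Φ(3.24/√6.78) = 1 − Φ(1.2443) ≈ 0.10669. Doubling: P(τ_{3.24} ≤ 6.78) ≈ 2 · 0.10669 = 0.21338 ≈ 0.2134.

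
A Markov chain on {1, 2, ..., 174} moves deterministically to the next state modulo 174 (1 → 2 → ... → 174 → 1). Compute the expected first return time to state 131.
E[T_131 | X_0 = 131] = 174

The chain cycles deterministically, so starting at state 131 it returns in exactly 174 steps. Equivalently, the stationary distribution is uniform π_j = 1/174 for every state j, so by Kac's formula E[T_131] = 1/π_131 = 174.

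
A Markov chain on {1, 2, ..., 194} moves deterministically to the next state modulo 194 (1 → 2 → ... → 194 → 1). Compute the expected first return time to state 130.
E[T_130 | X_0 = 130] = 194

The chain cycles deterministically, so starting at state 130 it returns in exactly 194 steps. Equivalently, the stationary distribution is uniform π_j = 1/194 for every state j, so by Kac's formula E[T_130] = 1/π_130 = 194.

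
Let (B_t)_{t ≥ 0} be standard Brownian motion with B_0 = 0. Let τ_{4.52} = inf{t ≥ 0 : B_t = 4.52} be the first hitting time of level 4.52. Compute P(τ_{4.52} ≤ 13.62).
P(τ_{4.52} ≤ 13.62) = 2(1 − Φ(4.52/√13.62)) = 2(1 − Φ(1.2248)) ≈ 0.2207

By the reflection principle for standard BM, P(τ_b ≤ t) = 2 · P(B_t ≥ b). Since B_t ~ N(0, t), P(B_t ≥ 4.52) = 1 − Φ(4.52/√t) = 1 − Φ(4.52/√13.62) = 1 − Φ(1.2248) ≈ 0.11033. Doubling: P(τ_{4.52} ≤ 13.62) ≈ 2 · 0.11033 = 0.22066 ≈ 0.2207.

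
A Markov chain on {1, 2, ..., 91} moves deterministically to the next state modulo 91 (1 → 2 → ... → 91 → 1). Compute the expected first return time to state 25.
E[T_25 | X_0 = 25] = 91

The chain cycles deterministically, so starting at state 25 it returns in exactly 91 steps. Equivalently, the stationary distribution is uniform π_j = 1/91 for every state j, so by Kac's formula E[T_25] = 1/π_25 = 91.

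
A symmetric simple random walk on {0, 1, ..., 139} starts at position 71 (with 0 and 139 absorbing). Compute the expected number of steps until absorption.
E[τ | X_0 = 71] = 4828

Let v_k = E[τ | X_0 = k]. Boundary: v_0 = v_139 = 0. Recurrence: v_k = 1 + (v_{k-1} + v_{k+1})/2 for 1 ≤ k ≤ 138. The particular solution to v_k − (v_{k-1} + v_{k+1})/2 = 1 is v_k = −k^2. Adding homogeneous solution A + B k and matching boundaries gives v_k = k (139 − k). Substituting k = 71: v_71 = 71 · 68 = 4828.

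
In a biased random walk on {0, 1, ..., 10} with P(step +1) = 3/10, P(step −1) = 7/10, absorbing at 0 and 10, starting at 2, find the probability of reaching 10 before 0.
P(hit 10 before 0) = (1 − (7/3)^2) / (1 − (7/3)^10) = 6561/7060405

Let u_k denote P(reach 10 before 0 | start at k). Boundary: u_0 = 0, u_10 = 1. Recurrence: u_k = 3/10·u_{k+1} + 7/10·u_{k-1} for 1 ≤ k ≤ 9. Try u_k = A + B·r^k with r = q/p = (7/10)/(3/10) = 7/3. Substitution satisfies the recurrence; boundary conditions give:
  u_k = (1 − r^k) / (1 − r^N) = (1 − (7/3)^2) / (1 − (7/3)^10) = 6561/7060405.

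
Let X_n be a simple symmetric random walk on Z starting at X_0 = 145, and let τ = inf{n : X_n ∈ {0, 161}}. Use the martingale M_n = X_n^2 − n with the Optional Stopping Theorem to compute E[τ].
E[τ] = 2320

M_n = X_n^2 − n is a martingale (since E[X_{n+1}^2 | F_n] = X_n^2 + 1). By OST (τ has finite mean in a bounded region), E[M_τ] = E[M_0] = X_0^2 − 0 = 145^2 = 21025. Also E[M_τ] = E[X_τ^2] − E[τ]. The walk exits at 0 or 161, with P(hit 161 first) = 145/161, so E[X_τ^2] = 161^2 · 145/161 + 0 = 23345. Thus E[τ] = E[X_τ^2] − E[M_τ] = 23345 − 21025 = 2320 = 145(161 − 145) = 2320.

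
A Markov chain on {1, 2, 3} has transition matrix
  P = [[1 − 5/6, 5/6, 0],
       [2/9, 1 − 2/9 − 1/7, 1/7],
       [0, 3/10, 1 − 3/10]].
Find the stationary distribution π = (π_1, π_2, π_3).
π = (28/183, 35/61, 50/183)

This is a birth-death chain on three states, which satisfies detailed balance: π_1 · P_{12} = π_2 · P_{21} and π_2 · P_{23} = π_3 · P_{32}.
From π_1 · 5/6 = π_2 · 2/9: π_2/π_1 = (5/6)/(2/9) = 15/4.
From π_2 · 1/7 = π_3 · 3/10: π_3/π_2 = (1/7)/(3/10) = 10/21.
Take π_1 proportional to 1; then unnormalized π = (1, 15/4, 25/14). Normalize by dividing by the sum 183/28:
  π = (28/183, 35/61, 50/183).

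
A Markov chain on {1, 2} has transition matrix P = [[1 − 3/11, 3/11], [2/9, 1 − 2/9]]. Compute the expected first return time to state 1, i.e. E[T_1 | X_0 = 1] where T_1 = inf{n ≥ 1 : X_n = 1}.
E[T_1 | X_0 = 1] = 1/π_1 = 49/22

For an irreducible recurrent Markov chain with stationary distribution π, E[T_i | X_0 = i] = 1/π_i (Kac's formula). Here π_1 = (2/9)/(3/11 + 2/9) = (2/9)/(49/99) = 22/49, so E[T_1 | X_0 = 1] = 1/π_1 = (3/11 + 2/9)/(2/9) = (49/99)/(2/9) = 49/22.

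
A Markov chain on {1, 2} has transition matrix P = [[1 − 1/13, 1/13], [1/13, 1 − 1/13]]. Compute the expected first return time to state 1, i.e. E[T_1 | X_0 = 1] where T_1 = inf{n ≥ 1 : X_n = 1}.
E[T_1 | X_0 = 1] = 1/π_1 = 2

For an irreducible recurrent Markov chain with stationary distribution π, E[T_i | X_0 = i] = 1/π_i (Kac's formula). Here π_1 = (1/13)/(1/13 + 1/13) = (1/13)/(2/13) = 1/2, so E[T_1 | X_0 = 1] = 1/π_1 = (1/13 + 1/13)/(1/13) = (2/13)/(1/13) = 2.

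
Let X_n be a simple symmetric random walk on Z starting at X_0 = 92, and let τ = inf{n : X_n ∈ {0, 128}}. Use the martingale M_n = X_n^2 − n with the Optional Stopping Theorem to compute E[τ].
E[τ] = 3312

M_n = X_n^2 − n is a martingale (since E[X_{n+1}^2 | F_n] = X_n^2 + 1). By OST (τ has finite mean in a bounded region), E[M_τ] = E[M_0] = X_0^2 − 0 = 92^2 = 8464. Also E[M_τ] = E[X_τ^2] − E[τ]. The walk exits at 0 or 128, with P(hit 128 first) = 92/128, so E[X_τ^2] = 128^2 · 92/128 + 0 = 11776. Thus E[τ] = E[X_τ^2] − E[M_τ] = 11776 − 8464 = 3312 = 92(128 − 92) = 3312.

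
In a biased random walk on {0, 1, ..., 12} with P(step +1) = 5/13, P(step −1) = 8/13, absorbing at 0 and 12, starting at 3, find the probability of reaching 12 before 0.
P(hit 12 before 0) = (1 − (8/5)^3) / (1 − (8/5)^12) = 1953125/176938853

Let u_k denote P(reach 12 before 0 | start at k). Boundary: u_0 = 0, u_12 = 1. Recurrence: u_k = 5/13·u_{k+1} + 8/13·u_{k-1} for 1 ≤ k ≤ 11. Try u_k = A + B·r^k with r = q/p = (8/13)/(5/13) = 8/5. Substitution satisfies the recurrence; boundary conditions give:
  u_k = (1 − r^k) / (1 − r^N) = (1 − (8/5)^3) / (1 − (8/5)^12) = 1953125/176938853.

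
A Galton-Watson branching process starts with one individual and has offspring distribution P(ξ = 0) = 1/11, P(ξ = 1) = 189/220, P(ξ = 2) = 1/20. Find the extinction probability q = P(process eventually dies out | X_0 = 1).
q = 1

Mean offspring μ = 0·1/11 + 1·189/220 + 2·1/20 = 211/220 ≤ 1. For μ ≤ 1 with offspring not concentrated at 1, the Galton-Watson process goes extinct almost surely, so q = 1.
(Algebraic check: The pgf is f(s) = 1/11 + 189/220·s + 1/20·s². The extinction probability q is the smallest fixed point of f in [0, 1]. Setting s = f(s):
  1/20·s² + (189/220 − 1)·s + 1/11 = 0
  1/20·s² − (1/11 + 1/20)·s + 1/11 = 0
which factors as (s − 1)·(1/20·s − 1/11) = 0, giving roots s = 1 and s = (1/11)/(1/20) = 20/11. Since 20/11 ≥ 1, the smallest root in [0, 1] is s = 1.)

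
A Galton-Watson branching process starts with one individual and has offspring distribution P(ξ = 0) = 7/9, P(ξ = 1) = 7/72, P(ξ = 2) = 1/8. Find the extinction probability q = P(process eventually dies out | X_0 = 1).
q = 1

Mean offspring μ = 0·7/9 + 1·7/72 + 2·1/8 = 25/72 ≤ 1. For μ ≤ 1 with offspring not concentrated at 1, the Galton-Watson process goes extinct almost surely, so q = 1.
(Algebraic check: The pgf is f(s) = 7/9 + 7/72·s + 1/8·s². The extinction probability q is the smallest fixed point of f in [0, 1]. Setting s = f(s):
  1/8·s² + (7/72 − 1)·s + 7/9 = 0
  1/8·s² − (7/9 + 1/8)·s + 7/9 = 0
which factors as (s − 1)·(1/8·s − 7/9) = 0, giving roots s = 1 and s = (7/9)/(1/8) = 56/9. Since 56/9 ≥ 1, the smallest root in [0, 1] is s = 1.)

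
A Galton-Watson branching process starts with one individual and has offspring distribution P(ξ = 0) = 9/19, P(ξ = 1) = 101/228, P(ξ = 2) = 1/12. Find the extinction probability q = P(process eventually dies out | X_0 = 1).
q = 1

Mean offspring μ = 0·9/19 + 1·101/228 + 2·1/12 = 139/228 ≤ 1. For μ ≤ 1 with offspring not concentrated at 1, the Galton-Watson process goes extinct almost surely, so q = 1.
(Algebraic check: The pgf is f(s) = 9/19 + 101/228·s + 1/12·s². The extinction probability q is the smallest fixed point of f in [0, 1]. Setting s = f(s):
  1/12·s² + (101/228 − 1)·s + 9/19 = 0
  1/12·s² − (9/19 + 1/12)·s + 9/19 = 0
which factors as (s − 1)·(1/12·s − 9/19) = 0, giving roots s = 1 and s = (9/19)/(1/12) = 108/19. Since 108/19 ≥ 1, the smallest root in [0, 1] is s = 1.)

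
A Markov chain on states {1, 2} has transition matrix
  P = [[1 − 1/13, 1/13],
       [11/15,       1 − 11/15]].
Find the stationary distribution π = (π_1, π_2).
π_1 = 143/158, π_2 = 15/158

Solve πP = π with π_1 + π_2 = 1. From πP = π: π_1 · (1 − 1/13) + π_2 · 11/15 = π_1 ⇒ π_2 · 11/15 = π_1 · 1/13 ⇒ π_2/π_1 = (1/13)/(11/15) = 15/143. Together with π_1 + π_2 = 1:
  π_1 = (11/15)/(1/13 + 11/15) = (11/15)/(158/195) = 143/158,
  π_2 = (1/13)/(1/13 + 11/15) = (1/13)/(158/195) = 15/158.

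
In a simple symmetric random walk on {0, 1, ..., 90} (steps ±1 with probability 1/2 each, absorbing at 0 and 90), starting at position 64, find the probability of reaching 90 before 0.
P(hit 90 before 0) = 64/90 = 32/45

Let u_k = P(hit 90 before 0 | start at k). Then u_0 = 0, u_90 = 1, and u_k = u_{k-1}/2 + u_{k+1}/2 for 1 ≤ k ≤ 89. This harmonic recurrence is solved by u_k = k/90, giving u_64 = 64/90 = 32/45.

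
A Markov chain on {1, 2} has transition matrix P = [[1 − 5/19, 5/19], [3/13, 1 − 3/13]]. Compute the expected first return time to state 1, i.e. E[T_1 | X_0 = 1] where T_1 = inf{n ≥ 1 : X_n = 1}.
E[T_1 | X_0 = 1] = 1/π_1 = 122/57

For an irreducible recurrent Markov chain with stationary distribution π, E[T_i | X_0 = i] = 1/π_i (Kac's formula). Here π_1 = (3/13)/(5/19 + 3/13) = (3/13)/(122/247) = 57/122, so E[T_1 | X_0 = 1] = 1/π_1 = (5/19 + 3/13)/(3/13) = (122/247)/(3/13) = 122/57.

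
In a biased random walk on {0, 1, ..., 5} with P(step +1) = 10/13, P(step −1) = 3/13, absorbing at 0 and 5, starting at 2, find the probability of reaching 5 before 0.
P(hit 5 before 0) = (1 − (3/10)^2) / (1 − (3/10)^5) = 13000/14251

Let u_k denote P(reach 5 before 0 | start at k). Boundary: u_0 = 0, u_5 = 1. Recurrence: u_k = 10/13·u_{k+1} + 3/13·u_{k-1} for 1 ≤ k ≤ 4. Try u_k = A + B·r^k with r = q/p = (3/13)/(10/13) = 3/10. Substitution satisfies the recurrence; boundary conditions give:
  u_k = (1 − r^k) / (1 − r^N) = (1 − (3/10)^2) / (1 − (3/10)^5) = 13000/14251.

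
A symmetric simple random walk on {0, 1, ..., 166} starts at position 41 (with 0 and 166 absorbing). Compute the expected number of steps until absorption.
E[τ | X_0 = 41] = 5125

Let v_k = E[τ | X_0 = k]. Boundary: v_0 = v_166 = 0. Recurrence: v_k = 1 + (v_{k-1} + v_{k+1})/2 for 1 ≤ k ≤ 165. The particular solution to v_k − (v_{k-1} + v_{k+1})/2 = 1 is v_k = −k^2. Adding homogeneous solution A + B k and matching boundaries gives v_k = k (166 − k). Substituting k = 41: v_41 = 41 · 125 = 5125.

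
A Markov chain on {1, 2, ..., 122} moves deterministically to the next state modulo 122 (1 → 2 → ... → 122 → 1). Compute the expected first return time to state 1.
E[T_1 | X_0 = 1] = 122

The chain cycles deterministically, so starting at state 1 it returns in exactly 122 steps. Equivalently, the stationary distribution is uniform π_j = 1/122 for every state j, so by Kac's formula E[T_1] = 1/π_1 = 122.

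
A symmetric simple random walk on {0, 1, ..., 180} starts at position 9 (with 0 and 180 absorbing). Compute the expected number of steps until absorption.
E[τ | X_0 = 9] = 1539

Let v_k = E[τ | X_0 = k]. Boundary: v_0 = v_180 = 0. Recurrence: v_k = 1 + (v_{k-1} + v_{k+1})/2 for 1 ≤ k ≤ 179. The particular solution to v_k − (v_{k-1} + v_{k+1})/2 = 1 is v_k = −k^2. Adding homogeneous solution A + B k and matching boundaries gives v_k = k (180 − k). Substituting k = 9: v_9 = 9 · 171 = 1539.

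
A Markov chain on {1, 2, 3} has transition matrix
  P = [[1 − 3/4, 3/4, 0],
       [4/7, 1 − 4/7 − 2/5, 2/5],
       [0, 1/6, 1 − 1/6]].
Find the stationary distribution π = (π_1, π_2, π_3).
π = (80/437, 105/437, 252/437)

This is a birth-death chain on three states, which satisfies detailed balance: π_1 · P_{12} = π_2 · P_{21} and π_2 · P_{23} = π_3 · P_{32}.
From π_1 · 3/4 = π_2 · 4/7: π_2/π_1 = (3/4)/(4/7) = 21/16.
From π_2 · 2/5 = π_3 · 1/6: π_3/π_2 = (2/5)/(1/6) = 12/5.
Take π_1 proportional to 1; then unnormalized π = (1, 21/16, 63/20). Normalize by dividing by the sum 437/80:
  π = (80/437, 105/437, 252/437).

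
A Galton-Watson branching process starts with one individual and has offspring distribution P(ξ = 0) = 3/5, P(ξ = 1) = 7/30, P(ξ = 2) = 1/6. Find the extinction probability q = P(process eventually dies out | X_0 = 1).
q = 1

Mean offspring μ = 0·3/5 + 1·7/30 + 2·1/6 = 17/30 ≤ 1. For μ ≤ 1 with offspring not concentrated at 1, the Galton-Watson process goes extinct almost surely, so q = 1.
(Algebraic check: The pgf is f(s) = 3/5 + 7/30·s + 1/6·s². The extinction probability q is the smallest fixed point of f in [0, 1]. Setting s = f(s):
  1/6·s² + (7/30 − 1)·s + 3/5 = 0
  1/6·s² − (3/5 + 1/6)·s + 3/5 = 0
which factors as (s − 1)·(1/6·s − 3/5) = 0, giving roots s = 1 and s = (3/5)/(1/6) = 18/5. Since 18/5 ≥ 1, the smallest root in [0, 1] is s = 1.)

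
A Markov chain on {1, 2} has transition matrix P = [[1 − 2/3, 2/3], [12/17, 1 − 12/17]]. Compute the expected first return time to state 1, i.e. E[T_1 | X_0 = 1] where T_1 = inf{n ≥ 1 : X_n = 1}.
E[T_1 | X_0 = 1] = 1/π_1 = 35/18

For an irreducible recurrent Markov chain with stationary distribution π, E[T_i | X_0 = i] = 1/π_i (Kac's formula). Here π_1 = (12/17)/(2/3 + 12/17) = (12/17)/(70/51) = 18/35, so E[T_1 | X_0 = 1] = 1/π_1 = (2/3 + 12/17)/(12/17) = (70/51)/(12/17) = 35/18.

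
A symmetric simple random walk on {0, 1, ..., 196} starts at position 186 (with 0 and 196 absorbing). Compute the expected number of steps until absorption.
E[τ | X_0 = 186] = 1860

Let v_k = E[τ | X_0 = k]. Boundary: v_0 = v_196 = 0. Recurrence: v_k = 1 + (v_{k-1} + v_{k+1})/2 for 1 ≤ k ≤ 195. The particular solution to v_k − (v_{k-1} + v_{k+1})/2 = 1 is v_k = −k^2. Adding homogeneous solution A + B k and matching boundaries gives v_k = k (196 − k). Substituting k = 186: v_186 = 186 · 10 = 1860.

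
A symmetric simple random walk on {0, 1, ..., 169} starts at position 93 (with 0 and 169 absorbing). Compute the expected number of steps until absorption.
E[τ | X_0 = 93] = 7068

Let v_k = E[τ | X_0 = k]. Boundary: v_0 = v_169 = 0. Recurrence: v_k = 1 + (v_{k-1} + v_{k+1})/2 for 1 ≤ k ≤ 168. The particular solution to v_k − (v_{k-1} + v_{k+1})/2 = 1 is v_k = −k^2. Adding homogeneous solution A + B k and matching boundaries gives v_k = k (169 − k). Substituting k = 93: v_93 = 93 · 76 = 7068.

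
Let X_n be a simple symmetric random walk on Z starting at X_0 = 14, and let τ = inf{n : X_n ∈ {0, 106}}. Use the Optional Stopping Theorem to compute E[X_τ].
E[X_τ] = 14

X_n is a martingale and τ is a bounded-mean stopping time (indeed τ is finite a.s. with bounded expectation since the walk is in a bounded region). By the OST, E[X_τ] = E[X_0] = 14. Equivalently: E[X_τ] = 106 · P(hit 106 first) + 0 · P(hit 0 first) = 106 · (14/106) = 14.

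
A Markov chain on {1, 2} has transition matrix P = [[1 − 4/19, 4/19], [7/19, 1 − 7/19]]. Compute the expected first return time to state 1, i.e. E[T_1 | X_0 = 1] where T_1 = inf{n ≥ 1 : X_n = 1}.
E[T_1 | X_0 = 1] = 1/π_1 = 11/7

For an irreducible recurrent Markov chain with stationary distribution π, E[T_i | X_0 = i] = 1/π_i (Kac's formula). Here π_1 = (7/19)/(4/19 + 7/19) = (7/19)/(11/19) = 7/11, so E[T_1 | X_0 = 1] = 1/π_1 = (4/19 + 7/19)/(7/19) = (11/19)/(7/19) = 11/7.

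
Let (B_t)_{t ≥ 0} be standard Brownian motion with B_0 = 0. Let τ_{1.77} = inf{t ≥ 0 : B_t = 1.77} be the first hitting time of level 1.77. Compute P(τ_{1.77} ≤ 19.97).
P(τ_{1.77} ≤ 19.97) = 2(1 − Φ(1.77/√19.97)) = 2(1 − Φ(0.3961)) ≈ 0.6920

By the reflection principle for standard BM, P(τ_b ≤ t) = 2 · P(B_t ≥ b). Since B_t ~ N(0, t), P(B_t ≥ 1.77) = 1 − Φ(1.77/√t) = 1 − Φ(1.77/√19.97) = 1 − Φ(0.3961) ≈ 0.34602. Doubling: P(τ_{1.77} ≤ 19.97) ≈ 2 · 0.34602 = 0.69204 ≈ 0.6920.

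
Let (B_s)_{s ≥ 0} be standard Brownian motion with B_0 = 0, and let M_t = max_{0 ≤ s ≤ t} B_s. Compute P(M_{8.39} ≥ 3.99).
P(M_{8.39} ≥ 3.99) = 2·P(B_{8.39} ≥ 3.99) = 2(1 − Φ(3.99/√8.39)) ≈ 0.1684

By the reflection principle for Brownian motion, P(M_t ≥ a) = 2 · P(B_t ≥ a) for a ≥ 0. Since B_t ~ N(0, t), P(B_t ≥ 3.99) = 1 − Φ(3.99/√t) = 1 − Φ(3.99/√8.39) = 1 − Φ(1.3775). So
  P(M_{8.39} ≥ 3.99) = 2(1 − Φ(1.3775)) ≈ 0.1684.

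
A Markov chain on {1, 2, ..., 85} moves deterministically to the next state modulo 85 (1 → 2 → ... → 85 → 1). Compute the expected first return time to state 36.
E[T_36 | X_0 = 36] = 85

The chain cycles deterministically, so starting at state 36 it returns in exactly 85 steps. Equivalently, the stationary distribution is uniform π_j = 1/85 for every state j, so by Kac's formula E[T_36] = 1/π_36 = 85.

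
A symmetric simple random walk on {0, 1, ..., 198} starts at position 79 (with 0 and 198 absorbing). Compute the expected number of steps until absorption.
E[τ | X_0 = 79] = 9401

Let v_k = E[τ | X_0 = k]. Boundary: v_0 = v_198 = 0. Recurrence: v_k = 1 + (v_{k-1} + v_{k+1})/2 for 1 ≤ k ≤ 197. The particular solution to v_k − (v_{k-1} + v_{k+1})/2 = 1 is v_k = −k^2. Adding homogeneous solution A + B k and matching boundaries gives v_k = k (198 − k). Substituting k = 79: v_79 = 79 · 119 = 9401.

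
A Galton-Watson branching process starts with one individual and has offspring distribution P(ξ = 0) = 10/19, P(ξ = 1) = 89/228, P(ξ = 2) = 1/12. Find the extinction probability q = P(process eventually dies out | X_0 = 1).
q = 1

Mean offspring μ = 0·10/19 + 1·89/228 + 2·1/12 = 127/228 ≤ 1. For μ ≤ 1 with offspring not concentrated at 1, the Galton-Watson process goes extinct almost surely, so q = 1.
(Algebraic check: The pgf is f(s) = 10/19 + 89/228·s + 1/12·s². The extinction probability q is the smallest fixed point of f in [0, 1]. Setting s = f(s):
  1/12·s² + (89/228 − 1)·s + 10/19 = 0
  1/12·s² − (10/19 + 1/12)·s + 10/19 = 0
which factors as (s − 1)·(1/12·s − 10/19) = 0, giving roots s = 1 and s = (10/19)/(1/12) = 120/19. Since 120/19 ≥ 1, the smallest root in [0, 1] is s = 1.)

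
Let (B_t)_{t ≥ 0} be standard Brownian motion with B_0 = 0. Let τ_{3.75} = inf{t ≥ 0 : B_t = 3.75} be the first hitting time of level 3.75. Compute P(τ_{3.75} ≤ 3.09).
P(τ_{3.75} ≤ 3.09) = 2(1 − Φ(3.75/√3.09)) = 2(1 − Φ(2.1333)) ≈ 0.0329

By the reflection principle for standard BM, P(τ_b ≤ t) = 2 · P(B_t ≥ b). Since B_t ~ N(0, t), P(B_t ≥ 3.75) = 1 − Φ(3.75/√t) = 1 − Φ(3.75/√3.09) = 1 − Φ(2.1333) ≈ 0.01645. Doubling: P(τ_{3.75} ≤ 3.09) ≈ 2 · 0.01645 = 0.03290 ≈ 0.0329.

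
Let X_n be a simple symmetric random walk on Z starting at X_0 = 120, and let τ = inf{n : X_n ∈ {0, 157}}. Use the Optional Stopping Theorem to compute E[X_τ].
E[X_τ] = 120

X_n is a martingale and τ is a bounded-mean stopping time (indeed τ is finite a.s. with bounded expectation since the walk is in a bounded region). By the OST, E[X_τ] = E[X_0] = 120. Equivalently: E[X_τ] = 157 · P(hit 157 first) + 0 · P(hit 0 first) = 157 · (120/157) = 120.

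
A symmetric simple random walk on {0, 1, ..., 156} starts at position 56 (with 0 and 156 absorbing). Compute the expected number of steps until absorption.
E[τ | X_0 = 56] = 5600

Let v_k = E[τ | X_0 = k]. Boundary: v_0 = v_156 = 0. Recurrence: v_k = 1 + (v_{k-1} + v_{k+1})/2 for 1 ≤ k ≤ 155. The particular solution to v_k − (v_{k-1} + v_{k+1})/2 = 1 is v_k = −k^2. Adding homogeneous solution A + B k and matching boundaries gives v_k = k (156 − k). Substituting k = 56: v_56 = 56 · 100 = 5600.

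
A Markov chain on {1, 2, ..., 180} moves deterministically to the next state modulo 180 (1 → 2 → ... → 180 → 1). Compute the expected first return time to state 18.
E[T_18 | X_0 = 18] = 180

The chain cycles deterministically, so starting at state 18 it returns in exactly 180 steps. Equivalently, the stationary distribution is uniform π_j = 1/180 for every state j, so by Kac's formula E[T_18] = 1/π_18 = 180.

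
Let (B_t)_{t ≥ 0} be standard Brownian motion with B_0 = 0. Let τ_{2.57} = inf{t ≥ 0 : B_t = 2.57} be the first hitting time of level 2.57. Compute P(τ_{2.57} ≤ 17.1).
P(τ_{2.57} ≤ 17.1) = 2(1 − Φ(2.57/√17.1)) = 2(1 − Φ(0.6215)) ≈ 0.5343

By the reflection principle for standard BM, P(τ_b ≤ t) = 2 · P(B_t ≥ b). Since B_t ~ N(0, t), P(B_t ≥ 2.57) = 1 − Φ(2.57/√t) = 1 − Φ(2.57/√17.1) = 1 − Φ(0.6215) ≈ 0.26714. Doubling: P(τ_{2.57} ≤ 17.1) ≈ 2 · 0.26714 = 0.53428 ≈ 0.5343.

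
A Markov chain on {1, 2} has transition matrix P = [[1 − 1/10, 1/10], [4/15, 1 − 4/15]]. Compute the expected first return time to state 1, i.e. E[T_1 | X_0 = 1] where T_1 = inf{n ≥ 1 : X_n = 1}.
E[T_1 | X_0 = 1] = 1/π_1 = 11/8

For an irreducible recurrent Markov chain with stationary distribution π, E[T_i | X_0 = i] = 1/π_i (Kac's formula). Here π_1 = (4/15)/(1/10 + 4/15) = (4/15)/(11/30) = 8/11, so E[T_1 | X_0 = 1] = 1/π_1 = (1/10 + 4/15)/(4/15) = (11/30)/(4/15) = 11/8.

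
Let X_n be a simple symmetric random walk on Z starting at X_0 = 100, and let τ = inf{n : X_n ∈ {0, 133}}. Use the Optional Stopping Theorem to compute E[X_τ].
E[X_τ] = 100

X_n is a martingale and τ is a bounded-mean stopping time (indeed τ is finite a.s. with bounded expectation since the walk is in a bounded region). By the OST, E[X_τ] = E[X_0] = 100. Equivalently: E[X_τ] = 133 · P(hit 133 first) + 0 · P(hit 0 first) = 133 · (100/133) = 100.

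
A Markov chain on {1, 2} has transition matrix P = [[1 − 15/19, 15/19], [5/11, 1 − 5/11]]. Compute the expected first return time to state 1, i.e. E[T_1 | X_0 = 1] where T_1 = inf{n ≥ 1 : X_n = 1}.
E[T_1 | X_0 = 1] = 1/π_1 = 52/19

For an irreducible recurrent Markov chain with stationary distribution π, E[T_i | X_0 = i] = 1/π_i (Kac's formula). Here π_1 = (5/11)/(15/19 + 5/11) = (5/11)/(260/209) = 19/52, so E[T_1 | X_0 = 1] = 1/π_1 = (15/19 + 5/11)/(5/11) = (260/209)/(5/11) = 52/19.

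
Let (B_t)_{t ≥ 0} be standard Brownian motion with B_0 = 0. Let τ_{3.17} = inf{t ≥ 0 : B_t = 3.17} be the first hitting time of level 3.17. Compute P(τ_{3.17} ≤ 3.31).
P(τ_{3.17} ≤ 3.31) = 2(1 − Φ(3.17/√3.31)) = 2(1 − Φ(1.7424)) ≈ 0.0814

By the reflection principle for standard BM, P(τ_b ≤ t) = 2 · P(B_t ≥ b). Since B_t ~ N(0, t), P(B_t ≥ 3.17) = 1 − Φ(3.17/√t) = 1 − Φ(3.17/√3.31) = 1 − Φ(1.7424) ≈ 0.04072. Doubling: P(τ_{3.17} ≤ 3.31) ≈ 2 · 0.04072 = 0.08144 ≈ 0.0814.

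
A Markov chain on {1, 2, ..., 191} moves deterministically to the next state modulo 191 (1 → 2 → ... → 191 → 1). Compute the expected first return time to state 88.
E[T_88 | X_0 = 88] = 191

The chain cycles deterministically, so starting at state 88 it returns in exactly 191 steps. Equivalently, the stationary distribution is uniform π_j = 1/191 for every state j, so by Kac's formula E[T_88] = 1/π_88 = 191.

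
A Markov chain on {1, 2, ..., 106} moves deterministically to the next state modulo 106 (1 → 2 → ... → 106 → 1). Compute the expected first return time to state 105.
E[T_105 | X_0 = 105] = 106

The chain cycles deterministically, so starting at state 105 it returns in exactly 106 steps. Equivalently, the stationary distribution is uniform π_j = 1/106 for every state j, so by Kac's formula E[T_105] = 1/π_105 = 106.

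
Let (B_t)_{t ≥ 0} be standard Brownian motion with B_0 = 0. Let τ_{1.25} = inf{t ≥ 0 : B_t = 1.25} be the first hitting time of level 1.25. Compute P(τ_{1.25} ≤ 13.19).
P(τ_{1.25} ≤ 13.19) = 2(1 − Φ(1.25/√13.19)) = 2(1 − Φ(0.3442)) ≈ 0.7307

By the reflection principle for standard BM, P(τ_b ≤ t) = 2 · P(B_t ≥ b). Since B_t ~ N(0, t), P(B_t ≥ 1.25) = 1 − Φ(1.25/√t) = 1 − Φ(1.25/√13.19) = 1 − Φ(0.3442) ≈ 0.36535. Doubling: P(τ_{1.25} ≤ 13.19) ≈ 2 · 0.36535 = 0.73070 ≈ 0.7307.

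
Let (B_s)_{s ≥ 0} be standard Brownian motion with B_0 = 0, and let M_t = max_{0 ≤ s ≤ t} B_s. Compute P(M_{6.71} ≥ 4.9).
P(M_{6.71} ≥ 4.9) = 2·P(B_{6.71} ≥ 4.9) = 2(1 − Φ(4.9/√6.71)) ≈ 0.0585

By the reflection principle for Brownian motion, P(M_t ≥ a) = 2 · P(B_t ≥ a) for a ≥ 0. Since B_t ~ N(0, t), P(B_t ≥ 4.9) = 1 − Φ(4.9/√t) = 1 − Φ(4.9/√6.71) = 1 − Φ(1.8916). So
  P(M_{6.71} ≥ 4.9) = 2(1 − Φ(1.8916)) ≈ 0.0585.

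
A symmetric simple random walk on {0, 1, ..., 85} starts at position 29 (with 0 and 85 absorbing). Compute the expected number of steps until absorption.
E[τ | X_0 = 29] = 1624

Let v_k = E[τ | X_0 = k]. Boundary: v_0 = v_85 = 0. Recurrence: v_k = 1 + (v_{k-1} + v_{k+1})/2 for 1 ≤ k ≤ 84. The particular solution to v_k − (v_{k-1} + v_{k+1})/2 = 1 is v_k = −k^2. Adding homogeneous solution A + B k and matching boundaries gives v_k = k (85 − k). Substituting k = 29: v_29 = 29 · 56 = 1624.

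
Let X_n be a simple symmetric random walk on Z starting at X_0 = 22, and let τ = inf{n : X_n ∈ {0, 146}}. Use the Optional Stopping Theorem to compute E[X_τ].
E[X_τ] = 22

X_n is a martingale and τ is a bounded-mean stopping time (indeed τ is finite a.s. with bounded expectation since the walk is in a bounded region). By the OST, E[X_τ] = E[X_0] = 22. Equivalently: E[X_τ] = 146 · P(hit 146 first) + 0 · P(hit 0 first) = 146 · (22/146) = 22.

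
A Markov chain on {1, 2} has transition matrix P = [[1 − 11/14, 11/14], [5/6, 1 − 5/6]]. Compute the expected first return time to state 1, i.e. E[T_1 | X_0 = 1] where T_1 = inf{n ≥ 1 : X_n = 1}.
E[T_1 | X_0 = 1] = 1/π_1 = 68/35

For an irreducible recurrent Markov chain with stationary distribution π, E[T_i | X_0 = i] = 1/π_i (Kac's formula). Here π_1 = (5/6)/(11/14 + 5/6) = (5/6)/(34/21) = 35/68, so E[T_1 | X_0 = 1] = 1/π_1 = (11/14 + 5/6)/(5/6) = (34/21)/(5/6) = 68/35.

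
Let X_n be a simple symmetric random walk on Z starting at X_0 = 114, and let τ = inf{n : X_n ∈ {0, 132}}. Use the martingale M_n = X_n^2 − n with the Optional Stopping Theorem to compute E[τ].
E[τ] = 2052

M_n = X_n^2 − n is a martingale (since E[X_{n+1}^2 | F_n] = X_n^2 + 1). By OST (τ has finite mean in a bounded region), E[M_τ] = E[M_0] = X_0^2 − 0 = 114^2 = 12996. Also E[M_τ] = E[X_τ^2] − E[τ]. The walk exits at 0 or 132, with P(hit 132 first) = 114/132, so E[X_τ^2] = 132^2 · 114/132 + 0 = 15048. Thus E[τ] = E[X_τ^2] − E[M_τ] = 15048 − 12996 = 2052 = 114(132 − 114) = 2052.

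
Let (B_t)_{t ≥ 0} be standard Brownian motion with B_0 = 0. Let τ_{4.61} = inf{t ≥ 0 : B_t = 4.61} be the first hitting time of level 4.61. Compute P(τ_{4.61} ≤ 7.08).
P(τ_{4.61} ≤ 7.08) = 2(1 − Φ(4.61/√7.08)) = 2(1 − Φ(1.7325)) ≈ 0.0832

By the reflection principle for standard BM, P(τ_b ≤ t) = 2 · P(B_t ≥ b). Since B_t ~ N(0, t), P(B_t ≥ 4.61) = 1 − Φ(4.61/√t) = 1 − Φ(4.61/√7.08) = 1 − Φ(1.7325) ≈ 0.04159. Doubling: P(τ_{4.61} ≤ 7.08) ≈ 2 · 0.04159 = 0.08318 ≈ 0.0832.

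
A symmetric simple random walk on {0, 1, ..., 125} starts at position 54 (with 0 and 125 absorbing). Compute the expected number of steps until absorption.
E[τ | X_0 = 54] = 3834

Let v_k = E[τ | X_0 = k]. Boundary: v_0 = v_125 = 0. Recurrence: v_k = 1 + (v_{k-1} + v_{k+1})/2 for 1 ≤ k ≤ 124. The particular solution to v_k − (v_{k-1} + v_{k+1})/2 = 1 is v_k = −k^2. Adding homogeneous solution A + B k and matching boundaries gives v_k = k (125 − k). Substituting k = 54: v_54 = 54 · 71 = 3834.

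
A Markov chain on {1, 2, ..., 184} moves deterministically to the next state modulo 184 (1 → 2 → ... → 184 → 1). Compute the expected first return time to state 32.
E[T_32 | X_0 = 32] = 184

The chain cycles deterministically, so starting at state 32 it returns in exactly 184 steps. Equivalently, the stationary distribution is uniform π_j = 1/184 for every state j, so by Kac's formula E[T_32] = 1/π_32 = 184.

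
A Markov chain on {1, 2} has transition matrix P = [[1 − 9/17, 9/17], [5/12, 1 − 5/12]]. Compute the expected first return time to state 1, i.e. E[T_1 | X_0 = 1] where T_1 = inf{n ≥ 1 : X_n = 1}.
E[T_1 | X_0 = 1] = 1/π_1 = 193/85

For an irreducible recurrent Markov chain with stationary distribution π, E[T_i | X_0 = i] = 1/π_i (Kac's formula). Here π_1 = (5/12)/(9/17 + 5/12) = (5/12)/(193/204) = 85/193, so E[T_1 | X_0 = 1] = 1/π_1 = (9/17 + 5/12)/(5/12) = (193/204)/(5/12) = 193/85.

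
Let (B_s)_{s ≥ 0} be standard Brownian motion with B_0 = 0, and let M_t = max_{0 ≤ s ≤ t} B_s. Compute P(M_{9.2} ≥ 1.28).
P(M_{9.2} ≥ 1.28) = 2·P(B_{9.2} ≥ 1.28) = 2(1 − Φ(1.28/√9.2)) ≈ 0.6730

By the reflection principle for Brownian motion, P(M_t ≥ a) = 2 · P(B_t ≥ a) for a ≥ 0. Since B_t ~ N(0, t), P(B_t ≥ 1.28) = 1 − Φ(1.28/√t) = 1 − Φ(1.28/√9.2) = 1 − Φ(0.4220). So
  P(M_{9.2} ≥ 1.28) = 2(1 − Φ(0.4220)) ≈ 0.6730.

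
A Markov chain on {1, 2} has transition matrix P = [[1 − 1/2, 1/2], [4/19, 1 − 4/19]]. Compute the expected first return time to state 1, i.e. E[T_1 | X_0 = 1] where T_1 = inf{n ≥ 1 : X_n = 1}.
E[T_1 | X_0 = 1] = 1/π_1 = 27/8

For an irreducible recurrent Markov chain with stationary distribution π, E[T_i | X_0 = i] = 1/π_i (Kac's formula). Here π_1 = (4/19)/(1/2 + 4/19) = (4/19)/(27/38) = 8/27, so E[T_1 | X_0 = 1] = 1/π_1 = (1/2 + 4/19)/(4/19) = (27/38)/(4/19) = 27/8.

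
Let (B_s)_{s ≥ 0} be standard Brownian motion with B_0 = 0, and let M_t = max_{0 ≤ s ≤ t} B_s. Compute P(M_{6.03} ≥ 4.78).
P(M_{6.03} ≥ 4.78) = 2·P(B_{6.03} ≥ 4.78) = 2(1 − Φ(4.78/√6.03)) ≈ 0.0516

By the reflection principle for Brownian motion, P(M_t ≥ a) = 2 · P(B_t ≥ a) for a ≥ 0. Since B_t ~ N(0, t), P(B_t ≥ 4.78) = 1 − Φ(4.78/√t) = 1 − Φ(4.78/√6.03) = 1 − Φ(1.9466). So
  P(M_{6.03} ≥ 4.78) = 2(1 − Φ(1.9466)) ≈ 0.0516.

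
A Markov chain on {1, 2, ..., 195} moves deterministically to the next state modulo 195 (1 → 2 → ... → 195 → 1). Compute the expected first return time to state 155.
E[T_155 | X_0 = 155] = 195

The chain cycles deterministically, so starting at state 155 it returns in exactly 195 steps. Equivalently, the stationary distribution is uniform π_j = 1/195 for every state j, so by Kac's formula E[T_155] = 1/π_155 = 195.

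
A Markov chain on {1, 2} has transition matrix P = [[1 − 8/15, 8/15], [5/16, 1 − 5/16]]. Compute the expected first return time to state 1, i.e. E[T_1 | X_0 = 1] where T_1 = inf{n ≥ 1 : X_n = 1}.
E[T_1 | X_0 = 1] = 1/π_1 = 203/75

For an irreducible recurrent Markov chain with stationary distribution π, E[T_i | X_0 = i] = 1/π_i (Kac's formula). Here π_1 = (5/16)/(8/15 + 5/16) = (5/16)/(203/240) = 75/203, so E[T_1 | X_0 = 1] = 1/π_1 = (8/15 + 5/16)/(5/16) = (203/240)/(5/16) = 203/75.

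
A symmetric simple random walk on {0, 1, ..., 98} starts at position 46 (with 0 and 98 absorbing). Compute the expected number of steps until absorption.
E[τ | X_0 = 46] = 2392

Let v_k = E[τ | X_0 = k]. Boundary: v_0 = v_98 = 0. Recurrence: v_k = 1 + (v_{k-1} + v_{k+1})/2 for 1 ≤ k ≤ 97. The particular solution to v_k − (v_{k-1} + v_{k+1})/2 = 1 is v_k = −k^2. Adding homogeneous solution A + B k and matching boundaries gives v_k = k (98 − k). Substituting k = 46: v_46 = 46 · 52 = 2392.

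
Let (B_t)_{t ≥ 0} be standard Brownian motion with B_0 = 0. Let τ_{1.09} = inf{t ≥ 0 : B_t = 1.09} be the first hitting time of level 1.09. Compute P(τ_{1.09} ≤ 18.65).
P(τ_{1.09} ≤ 18.65) = 2(1 − Φ(1.09/√18.65)) = 2(1 − Φ(0.2524)) ≈ 0.8007

By the reflection principle for standard BM, P(τ_b ≤ t) = 2 · P(B_t ≥ b). Since B_t ~ N(0, t), P(B_t ≥ 1.09) = 1 − Φ(1.09/√t) = 1 − Φ(1.09/√18.65) = 1 − Φ(0.2524) ≈ 0.40037. Doubling: P(τ_{1.09} ≤ 18.65) ≈ 2 · 0.40037 = 0.80074 ≈ 0.8007.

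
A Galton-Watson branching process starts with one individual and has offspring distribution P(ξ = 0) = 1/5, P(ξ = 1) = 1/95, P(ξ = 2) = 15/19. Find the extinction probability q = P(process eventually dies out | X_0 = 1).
q = 19/75

The pgf is f(s) = 1/5 + 1/95·s + 15/19·s². The extinction probability q is the smallest fixed point of f in [0, 1]. Setting s = f(s):
  15/19·s² + (1/95 − 1)·s + 1/5 = 0
  15/19·s² − (1/5 + 15/19)·s + 1/5 = 0
which factors as (s − 1)·(15/19·s − 1/5) = 0, giving roots s = 1 and s = (1/5)/(15/19) = 19/75.
Mean offspring μ = 1/95 + 2·15/19 = 151/95 > 1 (supercritical), so q < 1. The extinction probability is the smaller root: q = (1/5)/(15/19) = 19/75.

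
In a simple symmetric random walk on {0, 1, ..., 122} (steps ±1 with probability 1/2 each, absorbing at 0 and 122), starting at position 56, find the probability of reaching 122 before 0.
P(hit 122 before 0) = 56/122 = 28/61

Let u_k = P(hit 122 before 0 | start at k). Then u_0 = 0, u_122 = 1, and u_k = u_{k-1}/2 + u_{k+1}/2 for 1 ≤ k ≤ 121. This harmonic recurrence is solved by u_k = k/122, giving u_56 = 56/122 = 28/61.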